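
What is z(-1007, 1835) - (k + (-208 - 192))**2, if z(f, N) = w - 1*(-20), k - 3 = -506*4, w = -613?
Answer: -5861834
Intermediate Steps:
k = -2021 (k = 3 - 506*4 = 3 - 2024 = -2021)
z(f, N) = -593 (z(f, N) = -613 - 1*(-20) = -613 + 20 = -593)
z(-1007, 1835) - (k + (-208 - 192))**2 = -593 - (-2021 + (-208 - 192))**2 = -593 - (-2021 - 400)**2 = -593 - 1*(-2421)**2 = -593 - 1*5861241 = -593 - 5861241 = -5861834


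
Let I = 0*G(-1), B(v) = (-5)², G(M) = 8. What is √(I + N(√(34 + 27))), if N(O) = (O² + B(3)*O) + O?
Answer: 61^(¼)*√(26 + √61) ≈ 16.250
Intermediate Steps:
B(v) = 25
I = 0 (I = 0*8 = 0)
N(O) = O² + 26*O (N(O) = (O² + 25*O) + O = O² + 26*O)
√(I + N(√(34 + 27))) = √(0 + √(34 + 27)*(26 + √(34 + 27))) = √(0 + √61*(26 + √61)) = √(√61*(26 + √61)) = 61^(¼)*√(26 + √61)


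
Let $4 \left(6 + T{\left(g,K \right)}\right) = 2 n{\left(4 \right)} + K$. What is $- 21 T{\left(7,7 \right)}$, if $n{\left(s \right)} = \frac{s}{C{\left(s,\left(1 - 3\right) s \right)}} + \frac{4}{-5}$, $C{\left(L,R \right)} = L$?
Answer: $\frac{1743}{20} \approx 87.15$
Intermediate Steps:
$n{\left(s \right)} = \frac{1}{5}$ ($n{\left(s \right)} = \frac{s}{s} + \frac{4}{-5} = 1 + 4 \left(- \frac{1}{5}\right) = 1 - \frac{4}{5} = \frac{1}{5}$)
$T{\left(g,K \right)} = - \frac{59}{10} + \frac{K}{4}$ ($T{\left(g,K \right)} = -6 + \frac{2 \cdot \frac{1}{5} + K}{4} = -6 + \frac{\frac{2}{5} + K}{4} = -6 + \left(\frac{1}{10} + \frac{K}{4}\right) = - \frac{59}{10} + \frac{K}{4}$)
$- 21 T{\left(7,7 \right)} = - 21 \left(- \frac{59}{10} + \frac{1}{4} \cdot 7\right) = - 21 \left(- \frac{59}{10} + \frac{7}{4}\right) = \left(-21\right) \left(- \frac{83}{20}\right) = \frac{1743}{20}$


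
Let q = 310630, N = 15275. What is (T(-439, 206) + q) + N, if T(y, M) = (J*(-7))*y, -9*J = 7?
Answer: 2911634/9 ≈ 3.2352e+5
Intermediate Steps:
J = -7/9 (J = -⅑*7 = -7/9 ≈ -0.77778)
T(y, M) = 49*y/9 (T(y, M) = (-7/9*(-7))*y = 49*y/9)
(T(-439, 206) + q) + N = ((49/9)*(-439) + 310630) + 15275 = (-21511/9 + 310630) + 15275 = 2774159/9 + 15275 = 2911634/9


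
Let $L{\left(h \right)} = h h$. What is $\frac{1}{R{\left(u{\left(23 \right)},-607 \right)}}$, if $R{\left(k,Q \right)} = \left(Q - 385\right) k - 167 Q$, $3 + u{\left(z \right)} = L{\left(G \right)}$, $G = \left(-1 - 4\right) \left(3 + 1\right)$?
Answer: $- \frac{1}{292455} \approx -3.4193 \cdot 10^{-6}$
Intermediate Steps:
$G = -20$ ($G = \left(-5\right) 4 = -20$)
$L{\left(h \right)} = h^{2}$
$u{\left(z \right)} = 397$ ($u{\left(z \right)} = -3 + \left(-20\right)^{2} = -3 + 400 = 397$)
$R{\left(k,Q \right)} = - 167 Q + k \left(-385 + Q\right)$ ($R{\left(k,Q \right)} = \left(-385 + Q\right) k - 167 Q = k \left(-385 + Q\right) - 167 Q = - 167 Q + k \left(-385 + Q\right)$)
$\frac{1}{R{\left(u{\left(23 \right)},-607 \right)}} = \frac{1}{\left(-385\right) 397 - -101369 - 240979} = \frac{1}{-152845 + 101369 - 240979} = \frac{1}{-292455} = - \frac{1}{292455}$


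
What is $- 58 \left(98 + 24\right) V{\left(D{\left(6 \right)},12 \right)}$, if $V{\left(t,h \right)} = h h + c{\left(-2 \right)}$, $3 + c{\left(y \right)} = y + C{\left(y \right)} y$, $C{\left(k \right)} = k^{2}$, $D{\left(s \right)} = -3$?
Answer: $-926956$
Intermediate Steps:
$c{\left(y \right)} = -3 + y + y^{3}$ ($c{\left(y \right)} = -3 + \left(y + y^{2} y\right) = -3 + \left(y + y^{3}\right) = -3 + y + y^{3}$)
$V{\left(t,h \right)} = -13 + h^{2}$ ($V{\left(t,h \right)} = h h - \left(5 + 8\right) = h^{2} - 13 = -13 + h^{2}$)
$- 58 \left(98 + 24\right) V{\left(D{\left(6 \right)},12 \right)} = - 58 \left(98 + 24\right) \left(-13 + 12^{2}\right) = \left(-58\right) 122 \left(-13 + 144\right) = \left(-7076\right) 131 = -926956$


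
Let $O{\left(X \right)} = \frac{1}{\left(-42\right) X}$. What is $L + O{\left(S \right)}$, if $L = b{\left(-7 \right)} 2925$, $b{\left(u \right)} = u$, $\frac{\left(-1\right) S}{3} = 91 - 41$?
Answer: $- \frac{128992499}{6300} \approx -20475.0$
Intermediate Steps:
$S = -150$ ($S = - 3 \left(91 - 41\right) = \left(-3\right) 50 = -150$)
$O{\left(X \right)} = - \frac{1}{42 X}$
$L = -20475$ ($L = \left(-7\right) 2925 = -20475$)
$L + O{\left(S \right)} = -20475 - \frac{1}{42 \left(-150\right)} = -20475 - - \frac{1}{6300} = -20475 + \frac{1}{6300} = - \frac{128992499}{6300}$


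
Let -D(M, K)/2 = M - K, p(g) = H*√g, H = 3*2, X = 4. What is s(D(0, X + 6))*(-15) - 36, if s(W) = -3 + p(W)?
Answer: 9 - 180*√5 ≈ -393.49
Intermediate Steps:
H = 6
p(g) = 6*√g
D(M, K) = -2*M + 2*K (D(M, K) = -2*(M - K) = -2*M + 2*K)
s(W) = -3 + 6*√W
s(D(0, X + 6))*(-15) - 36 = (-3 + 6*√(-2*0 + 2*(4 + 6)))*(-15) - 36 = (-3 + 6*√(0 + 2*10))*(-15) - 36 = (-3 + 6*√(0 + 20))*(-15) - 36 = (-3 + 6*√20)*(-15) - 36 = (-3 + 6*(2*√5))*(-15) - 36 = (-3 + 12*√5)*(-15) - 36 = (45 - 180*√5) - 36 = 9 - 180*√5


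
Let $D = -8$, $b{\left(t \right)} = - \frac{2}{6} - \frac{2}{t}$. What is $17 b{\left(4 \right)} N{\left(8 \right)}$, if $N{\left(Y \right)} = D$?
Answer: $\frac{340}{3} \approx 113.33$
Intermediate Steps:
$b{\left(t \right)} = - \frac{1}{3} - \frac{2}{t}$ ($b{\left(t \right)} = \left(-2\right) \frac{1}{6} - \frac{2}{t} = - \frac{1}{3} - \frac{2}{t}$)
$N{\left(Y \right)} = -8$
$17 b{\left(4 \right)} N{\left(8 \right)} = 17 \frac{-6 - 4}{3 \cdot 4} \left(-8\right) = 17 \cdot \frac{1}{3} \cdot \frac{1}{4} \left(-6 - 4\right) \left(-8\right) = 17 \cdot \frac{1}{3} \cdot \frac{1}{4} \left(-10\right) \left(-8\right) = 17 \left(- \frac{5}{6}\right) \left(-8\right) = \left(- \frac{85}{6}\right) \left(-8\right) = \frac{340}{3}$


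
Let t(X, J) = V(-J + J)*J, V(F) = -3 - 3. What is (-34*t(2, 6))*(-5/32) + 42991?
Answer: 171199/4 ≈ 42800.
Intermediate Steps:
V(F) = -6
t(X, J) = -6*J
(-34*t(2, 6))*(-5/32) + 42991 = (-(-204)*6)*(-5/32) + 42991 = (-34*(-36))*(-5*1/32) + 42991 = 1224*(-5/32) + 42991 = -765/4 + 42991 = 171199/4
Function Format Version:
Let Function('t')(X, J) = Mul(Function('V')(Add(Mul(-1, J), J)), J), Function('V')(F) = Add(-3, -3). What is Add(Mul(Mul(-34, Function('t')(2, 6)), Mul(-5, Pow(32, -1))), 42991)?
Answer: Rational(171199, 4) ≈ 42800.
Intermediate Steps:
Function('V')(F) = -6
Function('t')(X, J) = Mul(-6, J)
Add(Mul(Mul(-34, Function('t')(2, 6)), Mul(-5, Pow(32, -1))), 42991) = Add(Mul(Mul(-34, Mul(-6, 6)), Mul(-5, Pow(32, -1))), 42991) = Add(Mul(Mul(-34, -36), Mul(-5, Rational(1, 32))), 42991) = Add(Mul(1224, Rational(-5, 32)), 42991) = Add(Rational(-765, 4), 42991) = Rational(171199, 4)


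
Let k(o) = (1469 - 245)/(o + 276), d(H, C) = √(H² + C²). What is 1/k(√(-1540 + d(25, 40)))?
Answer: 23/102 + √(-1540 + 5*√89)/1224 ≈ 0.22549 + 0.031566*I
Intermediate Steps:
d(H, C) = √(C² + H²)
k(o) = 1224/(276 + o)
1/k(√(-1540 + d(25, 40))) = 1/(1224/(276 + √(-1540 + √(40² + 25²)))) = 1/(1224/(276 + √(-1540 + √(1600 + 625)))) = 1/(1224/(276 + √(-1540 + √2225))) = 1/(1224/(276 + √(-1540 + 5*√89))) = 23/102 + √(-1540 + 5*√89)/1224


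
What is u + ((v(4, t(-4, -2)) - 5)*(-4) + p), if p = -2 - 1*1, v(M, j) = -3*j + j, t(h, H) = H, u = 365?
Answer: 366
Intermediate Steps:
v(M, j) = -2*j
p = -3 (p = -2 - 1 = -3)
u + ((v(4, t(-4, -2)) - 5)*(-4) + p) = 365 + ((-2*(-2) - 5)*(-4) - 3) = 365 + ((4 - 5)*(-4) - 3) = 365 + (-1*(-4) - 3) = 365 + (4 - 3) = 365 + 1 = 366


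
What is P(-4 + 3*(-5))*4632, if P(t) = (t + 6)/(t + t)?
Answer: 30108/19 ≈ 1584.6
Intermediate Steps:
P(t) = (6 + t)/(2*t) (P(t) = (6 + t)/((2*t)) = (6 + t)*(1/(2*t)) = (6 + t)/(2*t))
P(-4 + 3*(-5))*4632 = ((6 + (-4 + 3*(-5)))/(2*(-4 + 3*(-5))))*4632 = ((6 + (-4 - 15))/(2*(-4 - 15)))*4632 = ((½)*(6 - 19)/(-19))*4632 = ((½)*(-1/19)*(-13))*4632 = (13/38)*4632 = 30108/19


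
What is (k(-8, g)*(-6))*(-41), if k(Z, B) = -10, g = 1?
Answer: -2460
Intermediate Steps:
(k(-8, g)*(-6))*(-41) = -10*(-6)*(-41) = 60*(-41) = -2460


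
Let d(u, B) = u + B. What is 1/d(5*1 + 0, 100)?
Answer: 1/105 ≈ 0.0095238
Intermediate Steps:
d(u, B) = B + u
1/d(5*1 + 0, 100) = 1/(100 + (5*1 + 0)) = 1/(100 + (5 + 0)) = 1/(100 + 5) = 1/105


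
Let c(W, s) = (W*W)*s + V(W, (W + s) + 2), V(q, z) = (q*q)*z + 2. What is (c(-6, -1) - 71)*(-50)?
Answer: 14250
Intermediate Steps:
V(q, z) = 2 + z*q**2 (V(q, z) = q**2*z + 2 = z*q**2 + 2 = 2 + z*q**2)
c(W, s) = 2 + s*W**2 + W**2*(2 + W + s) (c(W, s) = (W*W)*s + (2 + ((W + s) + 2)*W**2) = W**2*s + (2 + (2 + W + s)*W**2) = s*W**2 + (2 + W**2*(2 + W + s)) = 2 + s*W**2 + W**2*(2 + W + s))
(c(-6, -1) - 71)*(-50) = ((2 - 1*(-6)**2 + (-6)**2*(2 - 6 - 1)) - 71)*(-50) = ((2 - 1*36 + 36*(-5)) - 71)*(-50) = ((2 - 36 - 180) - 71)*(-50) = (-214 - 71)*(-50) = -285*(-50) = 14250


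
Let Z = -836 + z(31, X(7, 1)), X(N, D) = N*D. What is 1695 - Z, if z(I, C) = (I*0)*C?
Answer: 2531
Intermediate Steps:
X(N, D) = D*N
z(I, C) = 0 (z(I, C) = 0*C = 0)
Z = -836 (Z = -836 + 0 = -836)
1695 - Z = 1695 - 1*(-836) = 1695 + 836 = 2531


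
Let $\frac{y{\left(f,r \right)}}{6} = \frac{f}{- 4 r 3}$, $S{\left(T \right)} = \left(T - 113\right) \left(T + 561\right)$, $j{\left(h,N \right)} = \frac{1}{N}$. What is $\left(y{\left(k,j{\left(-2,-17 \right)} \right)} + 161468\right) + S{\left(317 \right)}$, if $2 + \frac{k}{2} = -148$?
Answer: $338030$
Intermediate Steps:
$k = -300$ ($k = -4 + 2 \left(-148\right) = -4 - 296 = -300$)
$S{\left(T \right)} = \left(-113 + T\right) \left(561 + T\right)$
$y{\left(f,r \right)} = - \frac{f}{2 r}$ ($y{\left(f,r \right)} = 6 \frac{f}{- 4 r 3} = 6 \frac{f}{\left(-12\right) r} = 6 f \left(- \frac{1}{12 r}\right) = 6 \left(- \frac{f}{12 r}\right) = - \frac{f}{2 r}$)
$\left(y{\left(k,j{\left(-2,-17 \right)} \right)} + 161468\right) + S{\left(317 \right)} = \left(\left(- \frac{1}{2}\right) \left(-300\right) \frac{1}{\frac{1}{-17}} + 161468\right) + \left(-63393 + 317^{2} + 448 \cdot 317\right) = \left(\left(- \frac{1}{2}\right) \left(-300\right) \frac{1}{- \frac{1}{17}} + 161468\right) + \left(-63393 + 100489 + 142016\right) = \left(\left(- \frac{1}{2}\right) \left(-300\right) \left(-17\right) + 161468\right) + 179112 = \left(-2550 + 161468\right) + 179112 = 158918 + 179112 = 338030$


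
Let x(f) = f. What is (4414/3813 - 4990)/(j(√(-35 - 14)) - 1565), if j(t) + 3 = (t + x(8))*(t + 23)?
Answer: 13629589724/4004751957 + 66578596*I/129185547 ≈ 3.4034 + 0.51537*I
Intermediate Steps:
j(t) = -3 + (8 + t)*(23 + t) (j(t) = -3 + (t + 8)*(t + 23) = -3 + (8 + t)*(23 + t))
(4414/3813 - 4990)/(j(√(-35 - 14)) - 1565) = (4414/3813 - 4990)/((181 + (√(-35 - 14))² + 31*√(-35 - 14)) - 1565) = (4414*(1/3813) - 4990)/((181 + (√(-49))² + 31*√(-49)) - 1565) = (4414/3813 - 4990)/((181 + (7*I)² + 31*(7*I)) - 1565) = -19022456/(3813*((181 - 49 + 217*I) - 1565)) = -19022456/(3813*((132 + 217*I) - 1565)) = -19022456*(-1433 - 217*I)/2100578/3813 = -9511228*(-1433 - 217*I)/4004751957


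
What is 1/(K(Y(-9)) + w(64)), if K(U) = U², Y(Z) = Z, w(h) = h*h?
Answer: 1/4177 ≈ 0.00023941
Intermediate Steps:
w(h) = h²
1/(K(Y(-9)) + w(64)) = 1/((-9)² + 64²) = 1/(81 + 4096) = 1/4177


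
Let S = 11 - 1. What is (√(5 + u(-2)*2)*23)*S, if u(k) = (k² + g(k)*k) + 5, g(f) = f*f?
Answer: 230*√7 ≈ 608.52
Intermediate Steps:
g(f) = f²
u(k) = 5 + k² + k³ (u(k) = (k² + k²*k) + 5 = (k² + k³) + 5 = 5 + k² + k³)
S = 10
(√(5 + u(-2)*2)*23)*S = (√(5 + (5 + (-2)² + (-2)³)*2)*23)*10 = (√(5 + (5 + 4 - 8)*2)*23)*10 = (√(5 + 1*2)*23)*10 = (√(5 + 2)*23)*10 = (√7*23)*10 = (23*√7)*10 = 230*√7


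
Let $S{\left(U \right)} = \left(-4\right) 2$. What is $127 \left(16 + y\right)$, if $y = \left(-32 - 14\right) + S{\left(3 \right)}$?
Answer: $-4826$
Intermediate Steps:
$S{\left(U \right)} = -8$
$y = -54$ ($y = \left(-32 - 14\right) - 8 = -46 - 8 = -54$)
$127 \left(16 + y\right) = 127 \left(16 - 54\right) = 127 \left(-38\right) = -4826$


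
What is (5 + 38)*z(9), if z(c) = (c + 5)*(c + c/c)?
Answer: 6020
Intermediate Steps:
z(c) = (1 + c)*(5 + c) (z(c) = (5 + c)*(c + 1) = (5 + c)*(1 + c) = (1 + c)*(5 + c))
(5 + 38)*z(9) = (5 + 38)*(5 + 9**2 + 6*9) = 43*(5 + 81 + 54) = 43*140 = 6020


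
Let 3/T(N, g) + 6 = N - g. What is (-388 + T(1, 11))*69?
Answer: -428559/16 ≈ -26785.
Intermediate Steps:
T(N, g) = 3/(-6 + N - g) (T(N, g) = 3/(-6 + (N - g)) = 3/(-6 + N - g))
(-388 + T(1, 11))*69 = (-388 - 3/(6 + 11 - 1*1))*69 = (-388 - 3/(6 + 11 - 1))*69 = (-388 - 3/16)*69 = -6211/16*69 = -428559/16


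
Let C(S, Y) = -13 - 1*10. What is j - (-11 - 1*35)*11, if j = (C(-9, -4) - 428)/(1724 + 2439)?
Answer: 2106027/4163 ≈ 505.89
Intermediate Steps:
C(S, Y) = -23 (C(S, Y) = -13 - 10 = -23)
j = -451/4163 (j = (-23 - 428)/(1724 + 2439) = -451/4163 ≈ -0.10834)
j - (-11 - 1*35)*11 = -451/4163 - (-11 - 1*35)*11 = -451/4163 - (-11 - 35)*11 = -451/4163 - (-46)*11 = -451/4163 - 1*(-506) = -451/4163 + 506 = 2106027/4163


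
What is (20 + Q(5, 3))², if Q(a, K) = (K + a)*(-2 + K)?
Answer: 784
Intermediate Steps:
Q(a, K) = (-2 + K)*(K + a)
(20 + Q(5, 3))² = (20 + (3² - 2*3 - 2*5 + 3*5))² = (20 + (9 - 6 - 10 + 15))² = (20 + 8)² = 28² = 784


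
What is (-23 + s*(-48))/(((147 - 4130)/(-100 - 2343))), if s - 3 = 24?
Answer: -460331/569 ≈ -809.02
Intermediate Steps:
s = 27 (s = 3 + 24 = 27)
(-23 + s*(-48))/(((147 - 4130)/(-100 - 2343))) = (-23 + 27*(-48))/(((147 - 4130)/(-100 - 2343))) = (-23 - 1296)/((-3983/(-2443))) = -1319/((-3983*(-1/2443))) = -1319/569/349 = -1319*349/569 = -460331/569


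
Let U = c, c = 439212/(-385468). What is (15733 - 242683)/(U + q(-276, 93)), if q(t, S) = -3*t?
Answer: -7290163550/26560691 ≈ -274.47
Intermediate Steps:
c = -109803/96367 (c = 439212*(-1/385468) = -109803/96367 ≈ -1.1394)
U = -109803/96367 ≈ -1.1394
(15733 - 242683)/(U + q(-276, 93)) = (15733 - 242683)/(-109803/96367 - 3*(-276)) = -226950/(-109803/96367 + 828) = -226950/79682073/96367 = -226950*96367/79682073 = -7290163550/26560691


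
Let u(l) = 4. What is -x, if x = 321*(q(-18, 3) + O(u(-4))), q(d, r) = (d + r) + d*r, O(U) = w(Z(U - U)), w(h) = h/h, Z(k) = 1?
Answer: 21828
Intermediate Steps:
w(h) = 1
O(U) = 1
q(d, r) = d + r + d*r
x = -21828 (x = 321*((-18 + 3 - 18*3) + 1) = 321*((-18 + 3 - 54) + 1) = 321*(-69 + 1) = 321*(-68) = -21828)
-x = -1*(-21828) = 21828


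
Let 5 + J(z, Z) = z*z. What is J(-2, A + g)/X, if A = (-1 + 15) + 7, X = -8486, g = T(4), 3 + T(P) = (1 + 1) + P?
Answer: 1/8486 ≈ 0.00011784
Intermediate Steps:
T(P) = -1 + P (T(P) = -3 + ((1 + 1) + P) = -3 + (2 + P) = -1 + P)
g = 3 (g = -1 + 4 = 3)
A = 21 (A = 14 + 7 = 21)
J(z, Z) = -5 + z² (J(z, Z) = -5 + z*z = -5 + z²)
J(-2, A + g)/X = (-5 + (-2)²)/(-8486) = (-5 + 4)*(-1/8486) = -1*(-1/8486) = 1/8486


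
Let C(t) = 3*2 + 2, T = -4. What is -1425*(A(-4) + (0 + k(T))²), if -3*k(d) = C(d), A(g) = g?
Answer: -13300/3 ≈ -4433.3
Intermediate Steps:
C(t) = 8 (C(t) = 6 + 2 = 8)
k(d) = -8/3 (k(d) = -⅓*8 = -8/3)
-1425*(A(-4) + (0 + k(T))²) = -1425*(-4 + (0 - 8/3)²) = -1425*(-4 + (-8/3)²) = -1425*(-4 + 64/9) = -1425*28/9 = -13300/3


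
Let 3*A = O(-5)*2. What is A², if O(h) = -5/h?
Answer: 4/9 ≈ 0.44444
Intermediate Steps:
A = ⅔ (A = (-5/(-5)*2)/3 = (-5*(-⅕)*2)/3 = (1*2)/3 = (⅓)*2 = ⅔ ≈ 0.66667)
A² = (⅔)² = 4/9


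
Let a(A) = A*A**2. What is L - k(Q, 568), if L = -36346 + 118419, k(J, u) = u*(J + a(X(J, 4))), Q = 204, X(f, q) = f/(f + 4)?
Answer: -603469445/17576 ≈ -34335.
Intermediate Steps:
X(f, q) = f/(4 + f)
a(A) = A**3
k(J, u) = u*(J + J**3/(4 + J)**3) (k(J, u) = u*(J + (J/(4 + J))**3) = u*(J + J**3/(4 + J)**3))
L = 82073
L - k(Q, 568) = 82073 - (204*568 + 568*204**3/(4 + 204)**3) = 82073 - (115872 + 568*8489664/208**3) = 82073 - (115872 + 568*8489664*(1/8998912)) = 82073 - (115872 + 9418221/17576) = 82073 - 1*2045984493/17576 = 82073 - 2045984493/17576 = -603469445/17576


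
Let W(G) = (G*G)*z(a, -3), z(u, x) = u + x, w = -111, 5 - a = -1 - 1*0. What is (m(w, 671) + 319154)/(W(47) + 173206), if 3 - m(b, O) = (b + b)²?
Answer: 269873/179833 ≈ 1.5007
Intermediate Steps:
a = 6 (a = 5 - (-1 - 1*0) = 5 - (-1 + 0) = 5 - 1*(-1) = 5 + 1 = 6)
W(G) = 3*G² (W(G) = (G*G)*(6 - 3) = G²*3 = 3*G²)
m(b, O) = 3 - 4*b² (m(b, O) = 3 - (b + b)² = 3 - (2*b)² = 3 - 4*b²)
(m(w, 671) + 319154)/(W(47) + 173206) = ((3 - 4*(-111)²) + 319154)/(3*47² + 173206) = ((3 - 4*12321) + 319154)/(3*2209 + 173206) = ((3 - 49284) + 319154)/(6627 + 173206) = (-49281 + 319154)/179833 = 269873*(1/179833) = 269873/179833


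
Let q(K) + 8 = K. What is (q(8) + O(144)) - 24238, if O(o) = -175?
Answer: -24413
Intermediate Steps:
q(K) = -8 + K
(q(8) + O(144)) - 24238 = ((-8 + 8) - 175) - 24238 = (0 - 175) - 24238 = -175 - 24238 = -24413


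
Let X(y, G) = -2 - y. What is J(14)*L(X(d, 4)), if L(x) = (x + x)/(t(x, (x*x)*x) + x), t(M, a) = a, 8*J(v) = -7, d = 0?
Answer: -7/20 ≈ -0.35000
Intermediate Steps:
J(v) = -7/8 (J(v) = (⅛)*(-7) = -7/8)
L(x) = 2*x/(x + x³) (L(x) = (x + x)/((x*x)*x + x) = (2*x)/(x²*x + x) = (2*x)/(x³ + x) = (2*x)/(x + x³) = 2*x/(x + x³))
J(14)*L(X(d, 4)) = -7/(4*(1 + (-2 - 1*0)²)) = -7/(4*(1 + (-2 + 0)²)) = -7/(4*(1 + (-2)²)) = -7/(4*(1 + 4)) = -7/(4*5) = -7/8*⅖ = -7/20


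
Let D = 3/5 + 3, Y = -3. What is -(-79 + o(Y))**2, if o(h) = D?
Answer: -142129/25 ≈ -5685.2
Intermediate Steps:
D = 18/5 (D = 3*(1/5) + 3 = 3/5 + 3 = 18/5 ≈ 3.6000)
o(h) = 18/5
-(-79 + o(Y))**2 = -(-79 + 18/5)**2 = -(-377/5)**2 = -1*142129/25 = -142129/25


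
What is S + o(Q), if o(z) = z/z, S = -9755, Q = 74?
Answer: -9754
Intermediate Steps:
o(z) = 1
S + o(Q) = -9755 + 1 = -9754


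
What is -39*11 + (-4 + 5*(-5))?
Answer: -458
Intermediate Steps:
-39*11 + (-4 + 5*(-5)) = -429 + (-4 - 25) = -429 - 29 = -458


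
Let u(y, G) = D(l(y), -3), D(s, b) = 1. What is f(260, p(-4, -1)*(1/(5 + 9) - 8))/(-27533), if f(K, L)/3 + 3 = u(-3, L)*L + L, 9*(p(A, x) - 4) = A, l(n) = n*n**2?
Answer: 1247/192731 ≈ 0.0064702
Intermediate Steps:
l(n) = n**3
u(y, G) = 1
p(A, x) = 4 + A/9
f(K, L) = -9 + 6*L (f(K, L) = -9 + 3*(1*L + L) = -9 + 3*(L + L) = -9 + 3*(2*L) = -9 + 6*L)
f(260, p(-4, -1)*(1/(5 + 9) - 8))/(-27533) = (-9 + 6*((4 + (1/9)*(-4))*(1/(5 + 9) - 8)))/(-27533) = (-9 + 6*((4 - 4/9)*(1/14 - 8)))*(-1/27533) = (-9 + 6*(32*(1/14 - 8)/9))*(-1/27533) = (-9 + 6*((32/9)*(-111/14)))*(-1/27533) = (-9 + 6*(-592/21))*(-1/27533) = (-9 - 1184/7)*(-1/27533) = -1247/7*(-1/27533) = 1247/192731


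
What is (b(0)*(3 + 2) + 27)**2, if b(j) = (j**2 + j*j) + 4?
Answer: 2209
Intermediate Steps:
b(j) = 4 + 2*j**2 (b(j) = (j**2 + j**2) + 4 = 2*j**2 + 4 = 4 + 2*j**2)
(b(0)*(3 + 2) + 27)**2 = ((4 + 2*0**2)*(3 + 2) + 27)**2 = ((4 + 2*0)*5 + 27)**2 = ((4 + 0)*5 + 27)**2 = (4*5 + 27)**2 = (20 + 27)**2 = 47**2 = 2209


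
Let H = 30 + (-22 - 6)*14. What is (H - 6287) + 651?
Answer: -5998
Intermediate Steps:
H = -362 (H = 30 - 28*14 = 30 - 392 = -362)
(H - 6287) + 651 = (-362 - 6287) + 651 = -6649 + 651 = -5998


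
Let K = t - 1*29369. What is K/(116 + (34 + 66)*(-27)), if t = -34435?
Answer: 15951/646 ≈ 24.692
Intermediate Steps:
K = -63804 (K = -34435 - 1*29369 = -34435 - 29369 = -63804)
K/(116 + (34 + 66)*(-27)) = -63804/(116 + (34 + 66)*(-27)) = -63804/(116 + 100*(-27)) = -63804/(116 - 2700) = -63804/(-2584) = -63804*(-1/2584) = 15951/646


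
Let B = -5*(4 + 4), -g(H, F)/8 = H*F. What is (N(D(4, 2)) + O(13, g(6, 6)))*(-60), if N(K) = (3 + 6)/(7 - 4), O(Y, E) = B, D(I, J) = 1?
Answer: 2220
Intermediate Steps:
g(H, F) = -8*F*H (g(H, F) = -8*H*F = -8*F*H)
B = -40 (B = -5*8 = -40)
O(Y, E) = -40
N(K) = 3 (N(K) = 9/3 = 9*(1/3) = 3)
(N(D(4, 2)) + O(13, g(6, 6)))*(-60) = (3 - 40)*(-60) = -37*(-60) = 2220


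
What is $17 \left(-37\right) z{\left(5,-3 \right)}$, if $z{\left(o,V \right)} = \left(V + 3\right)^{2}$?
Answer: $0$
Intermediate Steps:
$z{\left(o,V \right)} = \left(3 + V\right)^{2}$
$17 \left(-37\right) z{\left(5,-3 \right)} = 17 \left(-37\right) \left(3 - 3\right)^{2} = - 629 \cdot 0^{2} = \left(-629\right) 0 = 0$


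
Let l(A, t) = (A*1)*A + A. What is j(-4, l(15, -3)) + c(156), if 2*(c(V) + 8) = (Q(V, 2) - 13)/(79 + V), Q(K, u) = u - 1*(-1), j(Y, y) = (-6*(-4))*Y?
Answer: -4889/47 ≈ -104.02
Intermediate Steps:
l(A, t) = A + A² (l(A, t) = A*A + A = A² + A = A + A²)
j(Y, y) = 24*Y
Q(K, u) = 1 + u (Q(K, u) = u + 1 = 1 + u)
c(V) = -8 - 5/(79 + V) (c(V) = -8 + (((1 + 2) - 13)/(79 + V))/2 = -8 + ((3 - 13)/(79 + V))/2 = -8 + (-10/(79 + V))/2 = -8 - 5/(79 + V))
j(-4, l(15, -3)) + c(156) = 24*(-4) + (-637 - 8*156)/(79 + 156) = -96 + (-637 - 1248)/235 = -96 + (1/235)*(-1885) = -96 - 377/47 = -4889/47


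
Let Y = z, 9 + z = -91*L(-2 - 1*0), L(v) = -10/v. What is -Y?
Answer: 464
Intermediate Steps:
z = -464 (z = -9 - (-910)/(-2 - 1*0) = -9 - (-910)/(-2 + 0) = -9 - (-910)/(-2) = -9 - (-910)*(-1)/2 = -9 - 91*5 = -9 - 455 = -464)
Y = -464
-Y = -1*(-464) = 464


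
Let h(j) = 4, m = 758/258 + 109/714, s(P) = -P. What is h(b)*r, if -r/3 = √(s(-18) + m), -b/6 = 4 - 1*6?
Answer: -10*√795212502/5117 ≈ -55.109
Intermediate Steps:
b = 12 (b = -6*(4 - 1*6) = -6*(4 - 6) = -6*(-2) = 12)
m = 94889/30702 (m = 758*(1/258) + 109*(1/714) = 379/129 + 109/714 = 94889/30702 ≈ 3.0906)
r = -5*√795212502/10234 (r = -3*√(-1*(-18) + 94889/30702) = -3*√(18 + 94889/30702) = -5*√795212502/10234 ≈ -13.777)
h(b)*r = 4*(-5*√795212502/10234) = -10*√795212502/5117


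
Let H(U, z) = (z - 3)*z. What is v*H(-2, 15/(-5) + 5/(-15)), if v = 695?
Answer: 132050/9 ≈ 14672.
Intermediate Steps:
H(U, z) = z*(-3 + z) (H(U, z) = (-3 + z)*z = z*(-3 + z))
v*H(-2, 15/(-5) + 5/(-15)) = 695*((15/(-5) + 5/(-15))*(-3 + (15/(-5) + 5/(-15)))) = 695*((15*(-⅕) + 5*(-1/15))*(-3 + (15*(-⅕) + 5*(-1/15)))) = 695*((-3 - ⅓)*(-3 + (-3 - ⅓))) = 695*(-10*(-3 - 10/3)/3) = 695*(-10/3*(-19/3)) = 695*(190/9) = 132050/9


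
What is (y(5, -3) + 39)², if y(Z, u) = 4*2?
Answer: 2209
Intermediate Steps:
y(Z, u) = 8
(y(5, -3) + 39)² = (8 + 39)² = 47² = 2209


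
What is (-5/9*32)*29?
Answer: -4640/9 ≈ -515.56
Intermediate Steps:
(-5/9*32)*29 = (-5*⅑*32)*29 = -5/9*32*29 = -160/9*29 = -4640/9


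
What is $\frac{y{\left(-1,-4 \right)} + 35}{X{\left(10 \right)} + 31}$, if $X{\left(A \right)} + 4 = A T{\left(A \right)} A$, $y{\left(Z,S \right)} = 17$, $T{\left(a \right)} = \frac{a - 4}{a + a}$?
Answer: $\frac{52}{57} \approx 0.91228$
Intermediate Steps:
$T{\left(a \right)} = \frac{-4 + a}{2 a}$
$X{\left(A \right)} = -4 + A \left(-2 + \frac{A}{2}\right)$ ($X{\left(A \right)} = -4 + A \frac{-4 + A}{2 A} A = -4 + \left(-2 + \frac{A}{2}\right) A = -4 + A \left(-2 + \frac{A}{2}\right)$)
$\frac{y{\left(-1,-4 \right)} + 35}{X{\left(10 \right)} + 31} = \frac{17 + 35}{\left(-4 + \frac{1}{2} \cdot 10 \left(-4 + 10\right)\right) + 31} = \frac{52}{\left(-4 + \frac{1}{2} \cdot 10 \cdot 6\right) + 31} = \frac{52}{\left(-4 + 30\right) + 31} = \frac{52}{26 + 31} = \frac{52}{57}$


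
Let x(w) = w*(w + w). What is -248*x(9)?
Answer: -40176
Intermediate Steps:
x(w) = 2*w**2 (x(w) = w*(2*w) = 2*w**2)
-248*x(9) = -496*9**2 = -496*81 = -248*162 = -40176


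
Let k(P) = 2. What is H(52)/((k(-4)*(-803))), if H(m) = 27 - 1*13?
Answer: -7/803 ≈ -0.0087173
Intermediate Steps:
H(m) = 14 (H(m) = 27 - 13 = 14)
H(52)/((k(-4)*(-803))) = 14/((2*(-803))) = 14/(-1606) = 14*(-1/1606) = -7/803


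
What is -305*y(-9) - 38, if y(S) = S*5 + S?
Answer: 16432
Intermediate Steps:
y(S) = 6*S (y(S) = 5*S + S = 6*S)
-305*y(-9) - 38 = -1830*(-9) - 38 = -305*(-54) - 38 = 16470 - 38 = 16432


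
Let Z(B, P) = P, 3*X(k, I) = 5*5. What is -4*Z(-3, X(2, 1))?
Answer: -100/3 ≈ -33.333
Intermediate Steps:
X(k, I) = 25/3 (X(k, I) = (5*5)/3 = (⅓)*25 = 25/3)
-4*Z(-3, X(2, 1)) = -4*25/3 = -100/3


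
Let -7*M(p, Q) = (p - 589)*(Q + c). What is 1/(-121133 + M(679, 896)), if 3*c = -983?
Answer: -7/899081 ≈ -7.7857e-6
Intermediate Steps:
c = -983/3 (c = (1/3)*(-983) = -983/3 ≈ -327.67)
M(p, Q) = -(-589 + p)*(-983/3 + Q)/7 (M(p, Q) = -(p - 589)*(Q - 983/3)/7 = -(-589 + p)*(-983/3 + Q)/7)
1/(-121133 + M(679, 896)) = 1/(-121133 + (-578987/21 + (589/7)*896 + (983/21)*679 - 1/7*896*679)) = 1/(-121133 + (-578987/21 + 75392 + 95351/3 - 86912)) = 1/(-121133 - 51150/7) = 1/(-899081/7) = -7/899081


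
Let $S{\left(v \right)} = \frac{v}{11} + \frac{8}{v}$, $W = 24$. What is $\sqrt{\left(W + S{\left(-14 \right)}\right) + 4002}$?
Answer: $\frac{2 \sqrt{5964805}}{77} \approx 63.436$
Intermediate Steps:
$S{\left(v \right)} = \frac{8}{v} + \frac{v}{11}$ ($S{\left(v \right)} = v \frac{1}{11} + \frac{8}{v} = \frac{v}{11} + \frac{8}{v} = \frac{8}{v} + \frac{v}{11}$)
$\sqrt{\left(W + S{\left(-14 \right)}\right) + 4002} = \sqrt{\left(24 + \left(\frac{8}{-14} + \frac{1}{11} \left(-14\right)\right)\right) + 4002} = \sqrt{\left(24 + \left(8 \left(- \frac{1}{14}\right) - \frac{14}{11}\right)\right) + 4002} = \sqrt{\left(24 - \frac{142}{77}\right) + 4002} = \sqrt{\frac{1706}{77} + 4002} = \sqrt{\frac{309860}{77}} = \frac{2 \sqrt{5964805}}{77}$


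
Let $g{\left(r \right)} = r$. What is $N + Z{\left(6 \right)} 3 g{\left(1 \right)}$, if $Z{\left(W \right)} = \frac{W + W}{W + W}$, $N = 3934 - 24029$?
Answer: $-20092$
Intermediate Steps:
$N = -20095$
$Z{\left(W \right)} = 1$ ($Z{\left(W \right)} = \frac{2 W}{2 W} = 2 W \frac{1}{2 W} = 1$)
$N + Z{\left(6 \right)} 3 g{\left(1 \right)} = -20095 + 1 \cdot 3 \cdot 1 = -20095 + 3 \cdot 1 = -20095 + 3 = -20092$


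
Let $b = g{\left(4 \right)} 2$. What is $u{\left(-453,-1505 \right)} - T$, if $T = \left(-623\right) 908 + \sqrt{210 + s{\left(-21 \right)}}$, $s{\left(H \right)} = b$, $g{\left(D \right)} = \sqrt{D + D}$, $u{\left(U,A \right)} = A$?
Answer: $564179 - \sqrt{210 + 4 \sqrt{2}} \approx 5.6416 \cdot 10^{5}$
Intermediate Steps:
$g{\left(D \right)} = \sqrt{2} \sqrt{D}$ ($g{\left(D \right)} = \sqrt{2 D} = \sqrt{2} \sqrt{D}$)
$b = 4 \sqrt{2}$ ($b = \sqrt{2} \sqrt{4} \cdot 2 = \sqrt{2} \cdot 2 \cdot 2 = 2 \sqrt{2} \cdot 2 = 4 \sqrt{2} \approx 5.6569$)
$s{\left(H \right)} = 4 \sqrt{2}$
$T = -565684 + \sqrt{210 + 4 \sqrt{2}}$ ($T = \left(-623\right) 908 + \sqrt{210 + 4 \sqrt{2}} = -565684 + \sqrt{210 + 4 \sqrt{2}} \approx -5.6567 \cdot 10^{5}$)
$u{\left(-453,-1505 \right)} - T = -1505 - \left(-565684 + \sqrt{210 + 4 \sqrt{2}}\right) = -1505 + \left(565684 - \sqrt{210 + 4 \sqrt{2}}\right) = 564179 - \sqrt{210 + 4 \sqrt{2}}$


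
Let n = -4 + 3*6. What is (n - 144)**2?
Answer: 16900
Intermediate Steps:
n = 14 (n = -4 + 18 = 14)
(n - 144)**2 = (14 - 144)**2 = (-130)**2 = 16900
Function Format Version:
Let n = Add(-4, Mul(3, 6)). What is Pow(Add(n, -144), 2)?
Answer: 16900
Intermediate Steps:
n = 14 (n = Add(-4, 18) = 14)
Pow(Add(n, -144), 2) = Pow(Add(14, -144), 2) = Pow(-130, 2) = 16900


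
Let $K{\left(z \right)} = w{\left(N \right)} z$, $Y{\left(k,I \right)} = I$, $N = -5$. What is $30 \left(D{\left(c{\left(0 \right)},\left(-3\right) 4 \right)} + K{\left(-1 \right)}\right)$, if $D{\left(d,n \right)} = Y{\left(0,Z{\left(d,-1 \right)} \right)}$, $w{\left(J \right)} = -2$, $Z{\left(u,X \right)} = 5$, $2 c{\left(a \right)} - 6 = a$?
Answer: $210$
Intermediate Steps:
$c{\left(a \right)} = 3 + \frac{a}{2}$
$D{\left(d,n \right)} = 5$
$K{\left(z \right)} = - 2 z$
$30 \left(D{\left(c{\left(0 \right)},\left(-3\right) 4 \right)} + K{\left(-1 \right)}\right) = 30 \left(5 - -2\right) = 30 \left(5 + 2\right) = 30 \cdot 7 = 210$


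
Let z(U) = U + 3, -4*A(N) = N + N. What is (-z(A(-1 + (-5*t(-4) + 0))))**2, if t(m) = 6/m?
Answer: 1/16 ≈ 0.062500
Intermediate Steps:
A(N) = -N/2 (A(N) = -(N + N)/4 = -N/2)
z(U) = 3 + U
(-z(A(-1 + (-5*t(-4) + 0))))**2 = (-(3 - (-1 + (-30/(-4) + 0))/2))**2 = (-(3 - (-1 + (-30*(-1)/4 + 0))/2))**2 = (-(3 - (-1 + (-5*(-3/2) + 0))/2))**2 = (-(3 - (-1 + (15/2 + 0))/2))**2 = (-(3 - (-1 + 15/2)/2))**2 = (-(3 - 1/2*13/2))**2 = (-(3 - 13/4))**2 = (-1*(-1/4))**2 = (1/4)**2 = 1/16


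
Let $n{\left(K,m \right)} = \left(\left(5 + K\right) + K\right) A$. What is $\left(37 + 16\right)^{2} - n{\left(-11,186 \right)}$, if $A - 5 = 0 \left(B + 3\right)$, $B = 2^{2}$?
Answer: $2894$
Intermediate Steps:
$B = 4$
$A = 5$ ($A = 5 + 0 \left(4 + 3\right) = 5 + 0 \cdot 7 = 5 + 0 = 5$)
$n{\left(K,m \right)} = 25 + 10 K$ ($n{\left(K,m \right)} = \left(\left(5 + K\right) + K\right) 5 = \left(5 + 2 K\right) 5 = 25 + 10 K$)
$\left(37 + 16\right)^{2} - n{\left(-11,186 \right)} = \left(37 + 16\right)^{2} - \left(25 + 10 \left(-11\right)\right) = 53^{2} - \left(25 - 110\right) = 2809 - -85 = 2809 + 85 = 2894$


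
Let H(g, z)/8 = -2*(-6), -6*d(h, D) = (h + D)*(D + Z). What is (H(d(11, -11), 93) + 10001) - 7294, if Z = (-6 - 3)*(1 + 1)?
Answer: 2803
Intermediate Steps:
Z = -18 (Z = -9*2 = -18)
d(h, D) = -(-18 + D)*(D + h)/6 (d(h, D) = -(h + D)*(D - 18)/6 = -(D + h)*(-18 + D)/6 = -(-18 + D)*(D + h)/6)
H(g, z) = 96 (H(g, z) = 8*(-2*(-6)) = 8*12 = 96)
(H(d(11, -11), 93) + 10001) - 7294 = (96 + 10001) - 7294 = 10097 - 7294 = 2803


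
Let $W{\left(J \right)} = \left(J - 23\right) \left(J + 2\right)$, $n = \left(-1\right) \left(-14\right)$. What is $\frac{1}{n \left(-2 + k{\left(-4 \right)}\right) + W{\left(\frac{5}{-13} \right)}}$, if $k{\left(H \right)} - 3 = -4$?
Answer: $- \frac{169}{13482} \approx -0.012535$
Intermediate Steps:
$k{\left(H \right)} = -1$ ($k{\left(H \right)} = 3 - 4 = -1$)
$n = 14$
$W{\left(J \right)} = \left(-23 + J\right) \left(2 + J\right)$
$\frac{1}{n \left(-2 + k{\left(-4 \right)}\right) + W{\left(\frac{5}{-13} \right)}} = \frac{1}{14 \left(-2 - 1\right) - \left(46 - \frac{25}{169} + 21 \cdot 5 \frac{1}{-13}\right)} = \frac{1}{14 \left(-3\right) - \left(46 - \frac{25}{169} + 21 \cdot 5 \left(- \frac{1}{13}\right)\right)} = \frac{1}{-42 - \left(\frac{493}{13} - \frac{25}{169}\right)} = \frac{1}{-42 + \left(-46 + \frac{25}{169} + \frac{105}{13}\right)} = \frac{1}{-42 - \frac{6384}{169}} = \frac{1}{- \frac{13482}{169}} = - \frac{169}{13482}$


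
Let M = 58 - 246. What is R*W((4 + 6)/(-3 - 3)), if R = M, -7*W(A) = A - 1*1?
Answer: -1504/21 ≈ -71.619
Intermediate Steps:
M = -188
W(A) = ⅐ - A/7 (W(A) = -(A - 1*1)/7 = -(A - 1)/7 = -(-1 + A)/7 = ⅐ - A/7)
R = -188
R*W((4 + 6)/(-3 - 3)) = -188*(⅐ - (4 + 6)/(7*(-3 - 3))) = -188*(⅐ - 10/(7*(-6))) = -188*(⅐ - 10*(-1)/(7*6)) = -188*(⅐ - ⅐*(-5/3)) = -188*(⅐ + 5/21) = -188*8/21 = -1504/21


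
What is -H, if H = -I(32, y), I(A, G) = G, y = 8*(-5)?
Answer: -40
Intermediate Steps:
y = -40
H = 40 (H = -1*(-40) = 40)
-H = -1*40 = -40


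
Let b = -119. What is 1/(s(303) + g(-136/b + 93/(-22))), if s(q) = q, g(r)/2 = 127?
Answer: 1/557 ≈ 0.0017953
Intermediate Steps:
g(r) = 254 (g(r) = 2*127 = 254)
1/(s(303) + g(-136/b + 93/(-22))) = 1/(303 + 254) = 1/557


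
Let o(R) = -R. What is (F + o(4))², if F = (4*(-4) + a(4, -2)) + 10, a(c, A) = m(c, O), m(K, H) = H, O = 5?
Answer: 25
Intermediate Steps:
a(c, A) = 5
F = -1 (F = (4*(-4) + 5) + 10 = (-16 + 5) + 10 = -11 + 10 = -1)
(F + o(4))² = (-1 - 1*4)² = (-1 - 4)² = (-5)² = 25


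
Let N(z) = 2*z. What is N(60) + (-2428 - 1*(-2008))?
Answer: -300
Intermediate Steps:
N(60) + (-2428 - 1*(-2008)) = 2*60 + (-2428 - 1*(-2008)) = 120 + (-2428 + 2008) = 120 - 420 = -300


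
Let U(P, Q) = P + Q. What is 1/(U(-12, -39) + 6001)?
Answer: 1/5950 ≈ 0.00016807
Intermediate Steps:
1/(U(-12, -39) + 6001) = 1/((-12 - 39) + 6001) = 1/(-51 + 6001) = 1/5950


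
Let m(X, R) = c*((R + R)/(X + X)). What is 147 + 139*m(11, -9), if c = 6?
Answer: -5889/11 ≈ -535.36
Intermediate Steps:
m(X, R) = 6*R/X (m(X, R) = 6*((R + R)/(X + X)) = 6*((2*R)/((2*X))) = 6*((2*R)*(1/(2*X))) = 6*(R/X) = 6*R/X)
147 + 139*m(11, -9) = 147 + 139*(6*(-9)/11) = 147 + 139*(6*(-9)*(1/11)) = 147 + 139*(-54/11) = 147 - 7506/11 = -5889/11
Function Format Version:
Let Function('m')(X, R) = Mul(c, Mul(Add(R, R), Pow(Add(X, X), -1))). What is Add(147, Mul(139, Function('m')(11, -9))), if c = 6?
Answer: Rational(-5889, 11) ≈ -535.36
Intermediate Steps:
Function('m')(X, R) = Mul(6, R, Pow(X, -1)) (Function('m')(X, R) = Mul(6, Mul(Add(R, R), Pow(Add(X, X), -1))) = Mul(6, Mul(Mul(2, R), Pow(Mul(2, X), -1))) = Mul(6, Mul(Mul(2, R), Mul(Rational(1, 2), Pow(X, -1)))) = Mul(6, Mul(R, Pow(X, -1))) = Mul(6, R, Pow(X, -1)))
Add(147, Mul(139, Function('m')(11, -9))) = Add(147, Mul(139, Mul(6, -9, Pow(11, -1)))) = Add(147, Mul(139, Mul(6, -9, Rational(1, 11)))) = Add(147, Mul(139, Rational(-54, 11))) = Add(147, Rational(-7506, 11)) = Rational(-5889, 11)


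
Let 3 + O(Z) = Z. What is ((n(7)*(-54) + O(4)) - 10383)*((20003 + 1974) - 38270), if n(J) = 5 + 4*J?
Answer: 198188052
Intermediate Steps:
O(Z) = -3 + Z
((n(7)*(-54) + O(4)) - 10383)*((20003 + 1974) - 38270) = (((5 + 4*7)*(-54) + (-3 + 4)) - 10383)*((20003 + 1974) - 38270) = (((5 + 28)*(-54) + 1) - 10383)*(21977 - 38270) = ((33*(-54) + 1) - 10383)*(-16293) = ((-1782 + 1) - 10383)*(-16293) = (-1781 - 10383)*(-16293) = -12164*(-16293) = 198188052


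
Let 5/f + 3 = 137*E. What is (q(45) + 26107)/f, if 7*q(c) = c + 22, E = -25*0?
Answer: -548448/35 ≈ -15670.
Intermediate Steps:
E = 0
q(c) = 22/7 + c/7 (q(c) = (c + 22)/7 = (22 + c)/7 = 22/7 + c/7)
f = -5/3 (f = 5/(-3 + 137*0) = 5/(-3 + 0) = 5/(-3) = 5*(-⅓) = -5/3 ≈ -1.6667)
(q(45) + 26107)/f = ((22/7 + (⅐)*45) + 26107)/(-5/3) = ((22/7 + 45/7) + 26107)*(-⅗) = (67/7 + 26107)*(-⅗) = (182816/7)*(-⅗) = -548448/35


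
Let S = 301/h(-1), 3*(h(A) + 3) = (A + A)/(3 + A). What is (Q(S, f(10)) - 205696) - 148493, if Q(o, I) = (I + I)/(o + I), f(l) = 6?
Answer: -99527149/281 ≈ -3.5419e+5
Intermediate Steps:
h(A) = -3 + 2*A/(3*(3 + A)) (h(A) = -3 + ((A + A)/(3 + A))/3 = -3 + ((2*A)/(3 + A))/3 = -3 + (2*A/(3 + A))/3 = -3 + 2*A/(3*(3 + A)))
S = -903/10 (S = 301/(((-27 - 7*(-1))/(3*(3 - 1)))) = 301/(((1/3)*(-27 + 7)/2)) = 301/(((1/3)*(1/2)*(-20))) = 301/(-10/3) = 301*(-3/10) = -903/10 ≈ -90.300)
Q(o, I) = 2*I/(I + o) (Q(o, I) = (2*I)/(I + o) = 2*I/(I + o))
(Q(S, f(10)) - 205696) - 148493 = (2*6/(6 - 903/10) - 205696) - 148493 = (2*6/(-843/10) - 205696) - 148493 = (2*6*(-10/843) - 205696) - 148493 = (-40/281 - 205696) - 148493 = -57800616/281 - 148493 = -99527149/281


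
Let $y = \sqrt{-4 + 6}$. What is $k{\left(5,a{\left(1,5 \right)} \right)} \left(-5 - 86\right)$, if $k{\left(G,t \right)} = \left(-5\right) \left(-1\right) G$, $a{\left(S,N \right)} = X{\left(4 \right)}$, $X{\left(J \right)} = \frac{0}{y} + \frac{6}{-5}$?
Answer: $-2275$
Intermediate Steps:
$y = \sqrt{2} \approx 1.4142$
$X{\left(J \right)} = - \frac{6}{5}$ ($X{\left(J \right)} = \frac{0}{\sqrt{2}} + \frac{6}{-5} = 0 \frac{\sqrt{2}}{2} + 6 \left(- \frac{1}{5}\right) = 0 - \frac{6}{5} = - \frac{6}{5}$)
$a{\left(S,N \right)} = - \frac{6}{5}$
$k{\left(G,t \right)} = 5 G$
$k{\left(5,a{\left(1,5 \right)} \right)} \left(-5 - 86\right) = 5 \cdot 5 \left(-5 - 86\right) = 25 \left(-91\right) = -2275$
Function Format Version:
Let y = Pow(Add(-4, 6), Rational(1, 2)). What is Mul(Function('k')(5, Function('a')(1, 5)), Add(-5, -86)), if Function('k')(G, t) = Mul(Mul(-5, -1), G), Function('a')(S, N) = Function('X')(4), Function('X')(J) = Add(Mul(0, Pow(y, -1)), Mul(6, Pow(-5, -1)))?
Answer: -2275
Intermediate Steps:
y = Pow(2, Rational(1, 2)) ≈ 1.4142
Function('X')(J) = Rational(-6, 5) (Function('X')(J) = Add(Mul(0, Pow(Pow(2, Rational(1, 2)), -1)), Mul(6, Pow(-5, -1))) = Add(Mul(0, Mul(Rational(1, 2), Pow(2, Rational(1, 2)))), Mul(6, Rational(-1, 5))) = Add(0, Rational(-6, 5)) = Rational(-6, 5))
Function('a')(S, N) = Rational(-6, 5)
Function('k')(G, t) = Mul(5, G)
Mul(Function('k')(5, Function('a')(1, 5)), Add(-5, -86)) = Mul(Mul(5, 5), Add(-5, -86)) = Mul(25, -91) = -2275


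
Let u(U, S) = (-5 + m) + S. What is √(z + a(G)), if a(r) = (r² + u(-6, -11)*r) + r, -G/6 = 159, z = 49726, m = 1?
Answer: √973198 ≈ 986.51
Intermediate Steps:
G = -954 (G = -6*159 = -954)
u(U, S) = -4 + S (u(U, S) = (-5 + 1) + S = -4 + S)
a(r) = r² - 14*r (a(r) = (r² + (-4 - 11)*r) + r = (r² - 15*r) + r = r² - 14*r)
√(z + a(G)) = √(49726 - 954*(-14 - 954)) = √(49726 - 954*(-968)) = √(49726 + 923472) = √973198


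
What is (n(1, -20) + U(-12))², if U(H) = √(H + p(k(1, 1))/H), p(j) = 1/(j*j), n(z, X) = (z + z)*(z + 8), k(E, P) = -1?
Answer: (108 + I*√435)²/36 ≈ 311.92 + 125.14*I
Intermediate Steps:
n(z, X) = 2*z*(8 + z) (n(z, X) = (2*z)*(8 + z) = 2*z*(8 + z))
p(j) = j⁻² (p(j) = 1/(j²) = j⁻²)
U(H) = √(H + 1/H) (U(H) = √(H + 1/((-1)²*H)) = √(H + 1/H))
(n(1, -20) + U(-12))² = (2*1*(8 + 1) + √(-12 + 1/(-12)))² = (2*1*9 + √(-12 - 1/12))² = (18 + √(-145/12))² = (18 + I*√435/6)²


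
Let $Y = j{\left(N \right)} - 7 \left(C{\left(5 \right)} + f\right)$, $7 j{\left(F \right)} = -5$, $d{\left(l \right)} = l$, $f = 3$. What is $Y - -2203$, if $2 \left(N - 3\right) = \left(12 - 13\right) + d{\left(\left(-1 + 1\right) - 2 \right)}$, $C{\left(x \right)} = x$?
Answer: $\frac{15024}{7} \approx 2146.3$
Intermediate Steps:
$N = \frac{3}{2}$ ($N = 3 + \frac{\left(12 - 13\right) + \left(\left(-1 + 1\right) - 2\right)}{2} = 3 + \frac{-1 + \left(0 - 2\right)}{2} = 3 + \frac{-1 - 2}{2} = 3 + \frac{1}{2} \left(-3\right) = 3 - \frac{3}{2} = \frac{3}{2} \approx 1.5$)
$j{\left(F \right)} = - \frac{5}{7}$ ($j{\left(F \right)} = \frac{1}{7} \left(-5\right) = - \frac{5}{7}$)
$Y = - \frac{397}{7}$ ($Y = - \frac{5}{7} - 7 \left(5 + 3\right) = - \frac{5}{7} - 7 \cdot 8 = - \frac{5}{7} - 56 = - \frac{397}{7} \approx -56.714$)
$Y - -2203 = - \frac{397}{7} - -2203 = - \frac{397}{7} + 2203 = \frac{15024}{7}$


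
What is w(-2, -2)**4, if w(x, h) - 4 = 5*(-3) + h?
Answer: 28561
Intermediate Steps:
w(x, h) = -11 + h (w(x, h) = 4 + (5*(-3) + h) = 4 + (-15 + h) = -11 + h)
w(-2, -2)**4 = (-11 - 2)**4 = (-13)**4 = 28561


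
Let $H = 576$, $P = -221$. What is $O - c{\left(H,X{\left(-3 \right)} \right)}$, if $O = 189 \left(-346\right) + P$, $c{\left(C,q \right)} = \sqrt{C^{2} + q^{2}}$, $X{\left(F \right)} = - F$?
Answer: $-65615 - 3 \sqrt{36865} \approx -66191.0$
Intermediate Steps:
$O = -65615$ ($O = 189 \left(-346\right) - 221 = -65394 - 221 = -65615$)
$O - c{\left(H,X{\left(-3 \right)} \right)} = -65615 - \sqrt{576^{2} + \left(\left(-1\right) \left(-3\right)\right)^{2}} = -65615 - \sqrt{331776 + 3^{2}} = -65615 - \sqrt{331776 + 9} = -65615 - \sqrt{331785} = -65615 - 3 \sqrt{36865}$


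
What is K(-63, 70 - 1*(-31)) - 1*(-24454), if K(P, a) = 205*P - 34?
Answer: 11505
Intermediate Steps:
K(P, a) = -34 + 205*P
K(-63, 70 - 1*(-31)) - 1*(-24454) = (-34 + 205*(-63)) - 1*(-24454) = (-34 - 12915) + 24454 = -12949 + 24454 = 11505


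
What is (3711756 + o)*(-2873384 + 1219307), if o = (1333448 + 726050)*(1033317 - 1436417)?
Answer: 1373181531455543388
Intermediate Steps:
o = -830183643800 (o = 2059498*(-403100) = -830183643800)
(3711756 + o)*(-2873384 + 1219307) = (3711756 - 830183643800)*(-2873384 + 1219307) = -830179932044*(-1654077) = 1373181531455543388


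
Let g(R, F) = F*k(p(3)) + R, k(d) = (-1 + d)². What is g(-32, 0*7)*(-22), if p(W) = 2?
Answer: 704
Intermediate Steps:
g(R, F) = F + R (g(R, F) = F*(-1 + 2)² + R = F*1² + R = F*1 + R = F + R)
g(-32, 0*7)*(-22) = (0*7 - 32)*(-22) = (0 - 32)*(-22) = -32*(-22) = 704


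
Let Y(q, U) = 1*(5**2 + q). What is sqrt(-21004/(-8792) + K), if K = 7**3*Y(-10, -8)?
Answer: sqrt(24868086278)/2198 ≈ 71.745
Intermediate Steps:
Y(q, U) = 25 + q (Y(q, U) = 1*(25 + q) = 25 + q)
K = 5145 (K = 7**3*(25 - 10) = 343*15 = 5145)
sqrt(-21004/(-8792) + K) = sqrt(-21004/(-8792) + 5145) = sqrt(-21004*(-1/8792) + 5145) = sqrt(5251/2198 + 5145) = sqrt(11313961/2198) = sqrt(24868086278)/2198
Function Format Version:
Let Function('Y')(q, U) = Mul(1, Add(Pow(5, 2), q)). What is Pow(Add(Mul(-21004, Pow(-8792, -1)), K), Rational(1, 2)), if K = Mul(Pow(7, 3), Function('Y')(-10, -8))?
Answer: Mul(Rational(1, 2198), Pow(24868086278, Rational(1, 2))) ≈ 71.745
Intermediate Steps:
Function('Y')(q, U) = Add(25, q) (Function('Y')(q, U) = Mul(1, Add(25, q)) = Add(25, q))
K = 5145 (K = Mul(Pow(7, 3), Add(25, -10)) = Mul(343, 15) = 5145)
Pow(Add(Mul(-21004, Pow(-8792, -1)), K), Rational(1, 2)) = Pow(Add(Mul(-21004, Pow(-8792, -1)), 5145), Rational(1, 2)) = Pow(Add(Mul(-21004, Rational(-1, 8792)), 5145), Rational(1, 2)) = Pow(Add(Rational(5251, 2198), 5145), Rational(1, 2)) = Pow(Rational(11313961, 2198), Rational(1, 2)) = Mul(Rational(1, 2198), Pow(24868086278, Rational(1, 2)))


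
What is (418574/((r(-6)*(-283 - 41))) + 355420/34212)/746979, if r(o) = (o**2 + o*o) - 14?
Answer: -318383377/20010070464084 ≈ -1.5911e-5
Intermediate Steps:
r(o) = -14 + 2*o**2 (r(o) = (o**2 + o**2) - 14 = 2*o**2 - 14 = -14 + 2*o**2)
(418574/((r(-6)*(-283 - 41))) + 355420/34212)/746979 = (418574/(((-14 + 2*(-6)**2)*(-283 - 41))) + 355420/34212)/746979 = (418574/(((-14 + 2*36)*(-324))) + 355420*(1/34212))*(1/746979) = (418574/(((-14 + 72)*(-324))) + 88855/8553)*(1/746979) = (418574/((58*(-324))) + 88855/8553)*(1/746979) = (418574/(-18792) + 88855/8553)*(1/746979) = (418574*(-1/18792) + 88855/8553)*(1/746979) = (-209287/9396 + 88855/8553)*(1/746979) = -318383377/26787996*1/746979 = -318383377/20010070464084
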